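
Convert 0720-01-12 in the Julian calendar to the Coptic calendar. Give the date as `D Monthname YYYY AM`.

16 Tobi 436 AM

Julian Day Number of the source date = 1984049.
Converting JDN 1984049 to the Coptic calendar gives 16 Tobi 436 AM.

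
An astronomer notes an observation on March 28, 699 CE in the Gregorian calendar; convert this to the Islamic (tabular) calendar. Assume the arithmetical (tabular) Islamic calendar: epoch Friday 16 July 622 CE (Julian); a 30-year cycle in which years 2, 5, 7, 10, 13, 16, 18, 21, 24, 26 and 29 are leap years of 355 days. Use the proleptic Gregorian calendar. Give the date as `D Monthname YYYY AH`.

Both dates share Julian Day Number 1976451; in the tabular Islamic calendar that is 17 Muharram 80 AH.

17 Muharram 80 AH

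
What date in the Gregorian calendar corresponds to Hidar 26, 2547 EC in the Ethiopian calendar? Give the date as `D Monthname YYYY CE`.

Julian Day Number of the source date = 2654232.
Converting JDN 2654232 to the Gregorian calendar gives 9 December 2554 CE.

9 December 2554 CE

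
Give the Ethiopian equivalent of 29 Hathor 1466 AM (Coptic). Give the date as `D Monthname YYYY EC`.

29 Hidar 1742 EC

Julian Day Number of the source date = 2360209.
Converting JDN 2360209 to the Ethiopian calendar gives 29 Hidar 1742 EC.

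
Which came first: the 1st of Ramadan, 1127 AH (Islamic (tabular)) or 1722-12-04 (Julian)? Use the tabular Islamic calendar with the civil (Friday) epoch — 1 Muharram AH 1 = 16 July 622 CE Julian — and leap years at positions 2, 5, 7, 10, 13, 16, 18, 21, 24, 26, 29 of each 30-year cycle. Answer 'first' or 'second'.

Converting both to JDN: 2347693 vs 2350356; the smaller is the first.

first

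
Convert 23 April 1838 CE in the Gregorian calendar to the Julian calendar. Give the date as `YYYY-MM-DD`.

At this point the Julian calendar is 12 days behind the Gregorian.
23 April 1838 Gregorian − 12 days → 11 April 1838 Julian.

1838-04-11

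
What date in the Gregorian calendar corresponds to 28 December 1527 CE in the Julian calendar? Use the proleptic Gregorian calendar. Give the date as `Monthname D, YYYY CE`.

At this point the Julian calendar is 10 days behind the Gregorian.
28 December 1527 Julian + 10 days → 7 January 1528 Gregorian.

January 7, 1528 CE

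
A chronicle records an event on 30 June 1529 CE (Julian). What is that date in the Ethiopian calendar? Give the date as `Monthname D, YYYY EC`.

Hamle 6, 1521 EC

Both dates share Julian Day Number 2279706; in the Ethiopian calendar that is 6 Hamle 1521 EC.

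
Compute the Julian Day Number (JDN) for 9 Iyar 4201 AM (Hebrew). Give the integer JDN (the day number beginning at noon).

Equivalently 17 April 441 (proleptic Gregorian).
JDN 2299161 is 15 October 1582 CE (Gregorian); the target day is −416922 days from there, so JDN = 1882239.

1882239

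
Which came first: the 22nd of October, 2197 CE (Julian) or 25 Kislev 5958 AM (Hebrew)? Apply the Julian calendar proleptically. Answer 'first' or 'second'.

first

The two dates have Julian Day Numbers 2523807 and 2523836 respectively.
Since 2523807 < 2523836, the first date comes first.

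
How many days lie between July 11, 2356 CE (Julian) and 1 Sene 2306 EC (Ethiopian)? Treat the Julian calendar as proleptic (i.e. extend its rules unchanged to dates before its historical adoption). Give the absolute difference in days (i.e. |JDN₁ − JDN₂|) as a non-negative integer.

15387

JDN of the first date = 2581779.
JDN of the second date = 2566392.
|2566392 − 2581779| = 15387.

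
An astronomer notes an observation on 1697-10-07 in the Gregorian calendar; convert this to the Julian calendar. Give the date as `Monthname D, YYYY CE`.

The Julian–Gregorian offset here is 10 days (Julian trailing).
7 October 1697 Gregorian − 10 days → 27 September 1697 Julian.

September 27, 1697 CE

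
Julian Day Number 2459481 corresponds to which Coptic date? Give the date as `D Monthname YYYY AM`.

13 Thout 1738 AM

The Gregorian equivalent of JDN 2459481 is 23 September 2021.
In the Coptic calendar that day is 13 Thout 1738 AM.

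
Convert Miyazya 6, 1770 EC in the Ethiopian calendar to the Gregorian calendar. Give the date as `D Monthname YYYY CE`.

12 April 1778 CE

Both dates share Julian Day Number 2370563; in the Gregorian calendar that is 12 April 1778 CE.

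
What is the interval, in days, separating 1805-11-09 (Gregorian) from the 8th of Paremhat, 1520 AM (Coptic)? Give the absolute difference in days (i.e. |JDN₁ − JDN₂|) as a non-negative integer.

First date → JDN 2380635; second date → JDN 2380032.
The interval is |2380635 − 2380032| = 603 days.

603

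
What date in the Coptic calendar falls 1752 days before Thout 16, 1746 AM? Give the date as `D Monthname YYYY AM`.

The starting date is JDN 2462406; 2462406 − 1752 = 2460654.
JDN 2460654 corresponds to 30 Hathor 1741 AM.

30 Hathor 1741 AM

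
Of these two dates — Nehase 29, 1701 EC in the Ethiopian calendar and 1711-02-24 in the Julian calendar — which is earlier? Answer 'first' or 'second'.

first

The two dates have Julian Day Numbers 2345504 and 2346055 respectively.
Since 2345504 < 2346055, the first date comes first.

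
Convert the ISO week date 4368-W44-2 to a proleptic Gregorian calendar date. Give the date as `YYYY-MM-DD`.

4368-10-29

ISO week 1 of 4368 is the week containing the first Thursday of 4368.
Week 44, day 2 (Tuesday) lands on 4368-10-29.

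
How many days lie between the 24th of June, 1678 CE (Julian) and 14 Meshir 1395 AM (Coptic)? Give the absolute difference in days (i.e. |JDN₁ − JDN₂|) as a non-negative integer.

229

JDN of the first date = 2334122.
JDN of the second date = 2334351.
|2334351 − 2334122| = 229.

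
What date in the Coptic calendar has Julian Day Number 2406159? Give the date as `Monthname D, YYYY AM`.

The Gregorian equivalent of JDN 2406159 is 27 September 1875.
In the Coptic calendar that day is Thout 17, 1592 AM.

Thout 17, 1592 AM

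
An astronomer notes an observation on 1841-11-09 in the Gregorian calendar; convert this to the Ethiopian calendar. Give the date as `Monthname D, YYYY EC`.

Both dates share Julian Day Number 2393784; in the Ethiopian calendar that is 1 Hidar 1834 EC.

Hidar 1, 1834 EC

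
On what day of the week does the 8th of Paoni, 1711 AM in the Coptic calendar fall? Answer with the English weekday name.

Thursday

This is JDN 2449884 (15 June 1995 Gregorian).
2449884 ≡ 3 (mod 7); counting from Monday = 0 gives Thursday.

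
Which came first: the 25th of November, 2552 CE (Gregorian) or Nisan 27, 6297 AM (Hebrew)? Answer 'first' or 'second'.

Converting both to JDN: 2653488 vs 2647809; the smaller is the second.

second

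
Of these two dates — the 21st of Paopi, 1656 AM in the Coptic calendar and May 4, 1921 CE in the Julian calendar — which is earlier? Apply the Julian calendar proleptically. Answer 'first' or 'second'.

second

The two dates have Julian Day Numbers 2429569 and 2422827 respectively.
Since 2422827 < 2429569, the second date comes first.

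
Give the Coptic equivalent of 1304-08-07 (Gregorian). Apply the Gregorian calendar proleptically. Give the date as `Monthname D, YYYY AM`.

Both dates share Julian Day Number 2197555; in the Coptic calendar that is 6 Mesori 1020 AM.

Mesori 6, 1020 AM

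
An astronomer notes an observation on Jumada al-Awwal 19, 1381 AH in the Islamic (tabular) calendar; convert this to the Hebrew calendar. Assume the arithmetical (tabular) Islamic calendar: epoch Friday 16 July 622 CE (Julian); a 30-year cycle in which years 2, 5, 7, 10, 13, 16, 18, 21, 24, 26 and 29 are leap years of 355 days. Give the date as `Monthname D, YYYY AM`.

Cheshvan 19, 5722 AM

Both dates share Julian Day Number 2437602; in the Hebrew calendar that is 19 Cheshvan 5722 AM.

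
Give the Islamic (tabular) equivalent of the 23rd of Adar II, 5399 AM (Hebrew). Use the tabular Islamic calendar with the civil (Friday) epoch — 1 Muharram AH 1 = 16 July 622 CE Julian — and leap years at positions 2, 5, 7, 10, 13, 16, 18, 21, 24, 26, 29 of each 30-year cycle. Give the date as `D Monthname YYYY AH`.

Both dates share Julian Day Number 2319780; in the tabular Islamic calendar that is 24 Dhu al-Qa'dah 1048 AH.

24 Dhu al-Qa'dah 1048 AH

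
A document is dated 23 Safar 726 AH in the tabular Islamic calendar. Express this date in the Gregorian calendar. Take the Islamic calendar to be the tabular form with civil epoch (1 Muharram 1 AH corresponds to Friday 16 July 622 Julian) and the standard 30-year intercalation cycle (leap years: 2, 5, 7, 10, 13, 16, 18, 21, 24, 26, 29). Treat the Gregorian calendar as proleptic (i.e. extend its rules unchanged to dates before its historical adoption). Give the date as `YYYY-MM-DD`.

1326-02-06

Both dates share Julian Day Number 2205408; in the Gregorian calendar that is 6 February 1326 CE.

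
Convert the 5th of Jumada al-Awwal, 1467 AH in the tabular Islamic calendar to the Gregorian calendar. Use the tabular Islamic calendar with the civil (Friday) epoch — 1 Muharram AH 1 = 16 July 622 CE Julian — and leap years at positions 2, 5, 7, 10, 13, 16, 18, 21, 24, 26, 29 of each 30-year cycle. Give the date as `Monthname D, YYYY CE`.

March 24, 2045 CE

Both dates share Julian Day Number 2468064; in the Gregorian calendar that is 24 March 2045 CE.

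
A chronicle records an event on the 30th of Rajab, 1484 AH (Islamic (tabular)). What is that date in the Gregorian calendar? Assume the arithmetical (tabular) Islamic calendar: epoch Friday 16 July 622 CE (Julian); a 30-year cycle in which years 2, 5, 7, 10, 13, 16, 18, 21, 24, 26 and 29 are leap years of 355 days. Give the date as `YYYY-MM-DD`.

2061-12-13

Both dates share Julian Day Number 2474172; in the Gregorian calendar that is 13 December 2061 CE.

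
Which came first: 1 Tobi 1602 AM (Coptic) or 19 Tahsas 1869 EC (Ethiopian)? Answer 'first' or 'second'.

second

The two dates have Julian Day Numbers 2409915 and 2406616 respectively.
Since 2406616 < 2409915, the second date comes first.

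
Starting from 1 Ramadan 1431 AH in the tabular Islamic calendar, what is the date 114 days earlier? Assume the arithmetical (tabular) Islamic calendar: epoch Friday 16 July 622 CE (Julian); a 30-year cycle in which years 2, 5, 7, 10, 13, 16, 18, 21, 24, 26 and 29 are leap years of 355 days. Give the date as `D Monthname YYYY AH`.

5 Jumada al-Awwal 1431 AH

Counting 114 days back from JDN 2455420 reaches JDN 2455306, which is 5 Jumada al-Awwal 1431 AH.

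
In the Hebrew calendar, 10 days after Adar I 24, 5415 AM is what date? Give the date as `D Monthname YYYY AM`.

4 Adar II 5415 AM

The starting date is JDN 2325598; 2325598 + 10 = 2325608.
JDN 2325608 corresponds to 4 Adar II 5415 AM.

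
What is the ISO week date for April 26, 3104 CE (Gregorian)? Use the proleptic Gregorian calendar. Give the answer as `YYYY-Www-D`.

3104-W17-2

The weekday is Tuesday (ISO weekday 2).
That Tuesday belongs to ISO week 17 of ISO year 3104.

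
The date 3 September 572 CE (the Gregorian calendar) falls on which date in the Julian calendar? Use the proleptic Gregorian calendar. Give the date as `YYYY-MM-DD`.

0572-09-01

At this point the Julian calendar is 2 days behind the Gregorian.
3 September 572 Gregorian − 2 days → 1 September 572 Julian.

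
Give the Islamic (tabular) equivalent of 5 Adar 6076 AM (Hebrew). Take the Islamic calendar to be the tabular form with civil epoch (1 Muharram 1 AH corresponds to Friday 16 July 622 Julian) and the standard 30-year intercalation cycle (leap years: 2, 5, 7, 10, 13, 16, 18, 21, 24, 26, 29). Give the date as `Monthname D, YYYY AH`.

The source date corresponds to 29 February 2316 in the Gregorian calendar (JDN 2567020).
That day falls on 4 Sha'ban 1746 AH in the tabular Islamic calendar.

Sha'ban 4, 1746 AH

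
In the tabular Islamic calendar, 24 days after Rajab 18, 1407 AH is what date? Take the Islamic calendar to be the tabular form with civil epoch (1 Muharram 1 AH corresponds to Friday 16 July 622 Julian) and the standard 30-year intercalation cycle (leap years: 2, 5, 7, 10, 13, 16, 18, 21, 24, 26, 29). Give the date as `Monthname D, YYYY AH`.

Sha'ban 12, 1407 AH

JDN of Rajab 18, 1407 AH = 2446874.
2446874 + 24 = 2446898.
JDN 2446898 in the tabular Islamic calendar is Sha'ban 12, 1407 AH.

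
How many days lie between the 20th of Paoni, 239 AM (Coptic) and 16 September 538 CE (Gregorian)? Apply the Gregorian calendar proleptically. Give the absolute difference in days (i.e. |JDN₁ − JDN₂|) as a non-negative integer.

5571

JDN of the first date = 1912248.
JDN of the second date = 1917819.
|1917819 − 1912248| = 5571.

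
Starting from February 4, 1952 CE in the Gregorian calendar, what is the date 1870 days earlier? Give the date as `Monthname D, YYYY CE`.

December 22, 1946 CE

JDN of February 4, 1952 CE = 2434047.
2434047 − 1870 = 2432177.
JDN 2432177 in the Gregorian calendar is December 22, 1946 CE.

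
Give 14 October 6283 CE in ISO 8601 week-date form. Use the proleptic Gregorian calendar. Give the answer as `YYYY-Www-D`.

The weekday is Sunday (ISO weekday 7).
That Sunday belongs to ISO week 41 of ISO year 6283.

6283-W41-7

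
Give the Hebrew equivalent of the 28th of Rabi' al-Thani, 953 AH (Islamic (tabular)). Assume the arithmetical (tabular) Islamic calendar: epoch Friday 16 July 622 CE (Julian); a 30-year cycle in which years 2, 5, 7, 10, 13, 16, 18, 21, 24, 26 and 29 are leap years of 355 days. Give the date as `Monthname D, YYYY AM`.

Julian Day Number of the source date = 2285913.
Converting JDN 2285913 to the Hebrew calendar gives 28 Tammuz 5306 AM.

Tammuz 28, 5306 AM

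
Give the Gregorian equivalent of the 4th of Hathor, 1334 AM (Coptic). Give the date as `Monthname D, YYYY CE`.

Julian Day Number of the source date = 2311971.
Converting JDN 2311971 to the Gregorian calendar gives 10 November 1617 CE.

November 10, 1617 CE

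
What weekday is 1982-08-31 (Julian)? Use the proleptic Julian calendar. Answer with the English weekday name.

Monday

Equivalently 13 September 1982 Gregorian, JDN 2445226.
2445226 ≡ 0 (mod 7); counting from Monday = 0 gives Monday.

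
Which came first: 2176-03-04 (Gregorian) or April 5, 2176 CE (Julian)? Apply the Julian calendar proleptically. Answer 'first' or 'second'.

first

The two dates have Julian Day Numbers 2515891 and 2515937 respectively.
Since 2515891 < 2515937, the first date comes first.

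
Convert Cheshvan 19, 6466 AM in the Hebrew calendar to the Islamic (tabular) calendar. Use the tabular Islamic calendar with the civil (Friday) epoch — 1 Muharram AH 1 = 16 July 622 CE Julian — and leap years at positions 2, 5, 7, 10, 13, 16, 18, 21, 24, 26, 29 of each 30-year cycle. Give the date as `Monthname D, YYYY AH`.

Both dates share Julian Day Number 2709342; in the tabular Islamic calendar that is 19 Rabi' al-Awwal 2148 AH.

Rabi' al-Awwal 19, 2148 AH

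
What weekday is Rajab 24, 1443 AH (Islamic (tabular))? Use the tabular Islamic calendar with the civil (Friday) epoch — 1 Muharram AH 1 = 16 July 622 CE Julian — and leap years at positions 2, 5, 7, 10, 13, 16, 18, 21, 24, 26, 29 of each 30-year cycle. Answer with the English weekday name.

Saturday

This is JDN 2459637 (26 February 2022 Gregorian).
2459637 ≡ 5 (mod 7); counting from Monday = 0 gives Saturday.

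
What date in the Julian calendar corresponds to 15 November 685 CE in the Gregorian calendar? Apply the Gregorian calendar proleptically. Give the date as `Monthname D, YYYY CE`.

November 12, 685 CE

For dates in this range the Gregorian date is 3 days ahead of the Julian.
15 November 685 Gregorian − 3 days → 12 November 685 Julian.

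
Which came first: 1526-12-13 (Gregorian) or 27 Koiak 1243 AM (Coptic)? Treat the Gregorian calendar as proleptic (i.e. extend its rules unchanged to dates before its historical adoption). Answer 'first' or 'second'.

first

Converting both to JDN: 2278766 vs 2278786; the smaller is the first.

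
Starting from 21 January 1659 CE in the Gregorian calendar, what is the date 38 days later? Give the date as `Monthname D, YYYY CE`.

Counting 38 days forward from JDN 2327018 reaches JDN 2327056, which is February 28, 1659 CE.

February 28, 1659 CE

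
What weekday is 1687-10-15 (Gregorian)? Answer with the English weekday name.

Wednesday

2337512 ≡ 2 (mod 7); counting from Monday = 0 gives Wednesday.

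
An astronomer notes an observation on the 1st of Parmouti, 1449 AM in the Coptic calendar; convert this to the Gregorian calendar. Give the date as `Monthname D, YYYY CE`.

April 7, 1733 CE

Julian Day Number of the source date = 2354122.
Converting JDN 2354122 to the Gregorian calendar gives 7 April 1733 CE.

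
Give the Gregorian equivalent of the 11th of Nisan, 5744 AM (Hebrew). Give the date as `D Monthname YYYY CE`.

Both dates share Julian Day Number 2445804; in the Gregorian calendar that is 13 April 1984 CE.

13 April 1984 CE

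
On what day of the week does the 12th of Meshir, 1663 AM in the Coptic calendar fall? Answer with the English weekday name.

Wednesday

This is JDN 2432236 (19 February 1947 Gregorian).
2432236 ≡ 2 (mod 7); counting from Monday = 0 gives Wednesday.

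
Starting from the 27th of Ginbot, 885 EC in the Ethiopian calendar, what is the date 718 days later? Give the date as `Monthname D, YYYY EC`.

Counting 718 days forward from JDN 2047368 reaches JDN 2048086, which is Ginbot 15, 887 EC.

Ginbot 15, 887 EC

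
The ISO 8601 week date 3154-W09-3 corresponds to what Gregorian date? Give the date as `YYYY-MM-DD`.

ISO week 1 of 3154 is the week containing the first Thursday of 3154.
Week 9, day 3 (Wednesday) lands on 3154-03-03.

3154-03-03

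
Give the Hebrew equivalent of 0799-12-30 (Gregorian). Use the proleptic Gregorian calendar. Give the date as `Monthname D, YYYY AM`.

Tevet 23, 4560 AM

Both dates share Julian Day Number 2013252; in the Hebrew calendar that is 23 Tevet 4560 AM.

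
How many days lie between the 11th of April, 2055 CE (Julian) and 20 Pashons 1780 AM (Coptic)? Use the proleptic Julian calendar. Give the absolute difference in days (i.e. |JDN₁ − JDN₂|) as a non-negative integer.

JDN of the first date = 2471747.
JDN of the second date = 2475069.
|2475069 − 2471747| = 3322.

3322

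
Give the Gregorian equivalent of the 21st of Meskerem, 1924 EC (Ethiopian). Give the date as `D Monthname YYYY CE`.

2 October 1931 CE

Julian Day Number of the source date = 2426617.
Converting JDN 2426617 to the Gregorian calendar gives 2 October 1931 CE.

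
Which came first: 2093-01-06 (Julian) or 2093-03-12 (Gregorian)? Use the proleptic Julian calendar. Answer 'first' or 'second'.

First date → JDN 2485532; second date → JDN 2485584.
JDN 2485532 < JDN 2485584, so the first date is earlier.

first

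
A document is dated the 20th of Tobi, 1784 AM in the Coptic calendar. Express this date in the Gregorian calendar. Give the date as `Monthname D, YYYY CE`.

January 29, 2068 CE

Both dates share Julian Day Number 2476410; in the Gregorian calendar that is 29 January 2068 CE.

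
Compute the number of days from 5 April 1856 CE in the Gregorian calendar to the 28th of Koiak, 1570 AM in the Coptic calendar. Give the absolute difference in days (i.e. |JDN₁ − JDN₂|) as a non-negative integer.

821

JDN of the first date = 2399045.
JDN of the second date = 2398224.
|2398224 − 2399045| = 821.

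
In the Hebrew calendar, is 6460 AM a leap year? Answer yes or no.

yes

Hebrew year 6460 is year 19 of its 19-year Metonic cycle; leap years are at positions 3, 6, 8, 11, 14, 17, 19, so it is a leap year (13 months).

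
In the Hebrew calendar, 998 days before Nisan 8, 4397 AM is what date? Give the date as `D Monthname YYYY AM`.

The starting date is JDN 1953820; 1953820 − 998 = 1952822.
JDN 1952822 corresponds to 14 Av 4394 AM.

14 Av 4394 AM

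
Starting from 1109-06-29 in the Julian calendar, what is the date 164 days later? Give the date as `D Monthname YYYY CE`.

10 December 1109 CE

JDN of 1109-06-29 = 2126300.
2126300 + 164 = 2126464.
JDN 2126464 in the Julian calendar is 10 December 1109 CE.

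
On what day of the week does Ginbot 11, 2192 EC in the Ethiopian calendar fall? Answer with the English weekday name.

This is JDN 2524734 (21 May 2200 Gregorian).
JDN 2524734 mod 7 = 2, and JDN 0 was a Monday, so this is a Wednesday.

Wednesday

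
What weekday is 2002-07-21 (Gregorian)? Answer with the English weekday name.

2452477 ≡ 6 (mod 7); counting from Monday = 0 gives Sunday.

Sunday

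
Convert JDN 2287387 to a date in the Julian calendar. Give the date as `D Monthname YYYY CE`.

11 July 1550 CE

The proleptic Gregorian equivalent of JDN 2287387 is 21 July 1550.
In the Julian calendar that day is 11 July 1550 CE.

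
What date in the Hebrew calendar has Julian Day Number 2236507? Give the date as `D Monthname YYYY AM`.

JDN 2236507 is 1 April 1411 in the proleptic Gregorian calendar.
In the Hebrew calendar that day is 27 Adar II 5171 AM.

27 Adar II 5171 AM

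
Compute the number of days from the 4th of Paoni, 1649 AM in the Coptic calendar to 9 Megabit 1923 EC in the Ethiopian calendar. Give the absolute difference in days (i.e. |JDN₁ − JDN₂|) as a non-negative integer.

JDN of the first date = 2427235.
JDN of the second date = 2426419.
|2426419 − 2427235| = 816.

816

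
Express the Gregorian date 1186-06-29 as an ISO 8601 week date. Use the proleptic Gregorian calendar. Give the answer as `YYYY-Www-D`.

The weekday is Sunday (ISO weekday 7).
That Sunday belongs to ISO week 26 of ISO year 1186.

1186-W26-7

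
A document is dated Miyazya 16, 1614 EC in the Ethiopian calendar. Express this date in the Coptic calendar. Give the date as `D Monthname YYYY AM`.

Both dates share Julian Day Number 2313594; in the Coptic calendar that is 16 Parmouti 1338 AM.

16 Parmouti 1338 AM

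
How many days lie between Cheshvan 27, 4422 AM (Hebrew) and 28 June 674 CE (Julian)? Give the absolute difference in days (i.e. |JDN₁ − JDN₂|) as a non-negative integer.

First date → JDN 1962787; second date → JDN 1967415.
The interval is |1962787 − 1967415| = 4628 days.

4628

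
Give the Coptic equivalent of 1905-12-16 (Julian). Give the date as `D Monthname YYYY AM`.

Both dates share Julian Day Number 2417209; in the Coptic calendar that is 20 Koiak 1622 AM.

20 Koiak 1622 AM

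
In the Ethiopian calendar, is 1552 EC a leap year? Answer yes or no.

1552 mod 4 = 0; in the Ethiopian calendar a year is leap when year mod 4 = 3, so it is a common year.

no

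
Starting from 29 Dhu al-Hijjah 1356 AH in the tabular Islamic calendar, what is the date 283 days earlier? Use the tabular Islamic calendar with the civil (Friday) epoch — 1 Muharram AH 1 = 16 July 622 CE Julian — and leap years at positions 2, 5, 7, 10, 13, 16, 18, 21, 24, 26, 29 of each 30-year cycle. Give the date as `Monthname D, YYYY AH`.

Counting 283 days back from JDN 2428960 reaches JDN 2428677, which is Rabi' al-Awwal 12, 1356 AH.

Rabi' al-Awwal 12, 1356 AH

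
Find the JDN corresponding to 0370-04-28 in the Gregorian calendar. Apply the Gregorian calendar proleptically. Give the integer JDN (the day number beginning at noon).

1856317

JDN 2299161 is 15 October 1582 CE (Gregorian); the target day is −442844 days from there, so JDN = 1856317.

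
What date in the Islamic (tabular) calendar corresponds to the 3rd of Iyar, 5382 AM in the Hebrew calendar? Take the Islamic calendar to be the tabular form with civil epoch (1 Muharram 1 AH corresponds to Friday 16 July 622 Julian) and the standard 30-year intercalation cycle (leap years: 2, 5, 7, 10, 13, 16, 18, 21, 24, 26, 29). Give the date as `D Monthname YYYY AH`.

The source date corresponds to 13 April 1622 in the Gregorian calendar (JDN 2313586).
That day falls on 1 Jumada al-Thani 1031 AH in the tabular Islamic calendar.

1 Jumada al-Thani 1031 AH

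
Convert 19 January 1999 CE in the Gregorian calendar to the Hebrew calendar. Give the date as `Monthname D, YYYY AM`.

Julian Day Number of the source date = 2451198.
Converting JDN 2451198 to the Hebrew calendar gives 2 Shevat 5759 AM.

Shevat 2, 5759 AM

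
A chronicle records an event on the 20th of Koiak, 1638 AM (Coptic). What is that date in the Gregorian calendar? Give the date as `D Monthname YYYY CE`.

29 December 1921 CE

Julian Day Number of the source date = 2423053.
Converting JDN 2423053 to the Gregorian calendar gives 29 December 1921 CE.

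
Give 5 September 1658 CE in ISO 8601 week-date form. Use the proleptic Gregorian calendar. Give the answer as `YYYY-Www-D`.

1658-W36-4

The weekday is Thursday (ISO weekday 4).
That Thursday belongs to ISO week 36 of ISO year 1658.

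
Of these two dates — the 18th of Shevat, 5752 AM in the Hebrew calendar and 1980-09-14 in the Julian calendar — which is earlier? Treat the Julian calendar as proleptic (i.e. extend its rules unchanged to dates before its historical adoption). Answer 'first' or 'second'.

First date → JDN 2448645; second date → JDN 2444510.
JDN 2444510 < JDN 2448645, so the second date is earlier.

second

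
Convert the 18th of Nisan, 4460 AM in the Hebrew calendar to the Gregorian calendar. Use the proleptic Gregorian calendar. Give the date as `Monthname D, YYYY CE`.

Both dates share Julian Day Number 1976834; in the Gregorian calendar that is 15 April 700 CE.

April 15, 700 CE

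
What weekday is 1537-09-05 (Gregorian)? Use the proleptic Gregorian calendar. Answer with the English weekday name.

Since JDN mod 7 = 6 (0 = Monday), the day is Sunday.

Sunday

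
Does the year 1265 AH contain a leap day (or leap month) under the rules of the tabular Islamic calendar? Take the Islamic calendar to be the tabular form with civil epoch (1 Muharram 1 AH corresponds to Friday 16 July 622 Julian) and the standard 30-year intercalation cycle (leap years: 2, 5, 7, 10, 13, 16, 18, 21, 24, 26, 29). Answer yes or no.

yes

Year 1265 AH is year 5 of its 30-year cycle; leap positions are 2, 5, 7, 10, 13, 16, 18, 21, 24, 26, 29, so it is a leap year (355 days).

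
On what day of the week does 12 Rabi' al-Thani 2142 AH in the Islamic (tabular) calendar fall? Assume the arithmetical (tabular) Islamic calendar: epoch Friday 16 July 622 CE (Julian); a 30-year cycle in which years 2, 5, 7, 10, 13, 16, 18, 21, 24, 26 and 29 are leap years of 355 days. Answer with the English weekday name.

Thursday

In the Gregorian calendar this is 25 January 2700 (JDN 2707239).
Since JDN mod 7 = 3 (0 = Monday), the day is Thursday.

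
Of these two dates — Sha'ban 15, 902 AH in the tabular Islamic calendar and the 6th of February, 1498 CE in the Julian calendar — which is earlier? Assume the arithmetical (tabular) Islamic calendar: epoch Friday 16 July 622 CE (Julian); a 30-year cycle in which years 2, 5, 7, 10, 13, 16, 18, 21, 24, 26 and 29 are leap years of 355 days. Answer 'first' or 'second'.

first

The two dates have Julian Day Numbers 2267945 and 2268239 respectively.
Since 2267945 < 2268239, the first date comes first.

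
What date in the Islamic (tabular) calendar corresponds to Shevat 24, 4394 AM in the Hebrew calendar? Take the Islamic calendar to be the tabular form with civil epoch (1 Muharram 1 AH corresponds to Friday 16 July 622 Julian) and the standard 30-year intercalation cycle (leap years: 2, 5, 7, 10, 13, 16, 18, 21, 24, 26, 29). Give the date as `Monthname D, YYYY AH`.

The source date corresponds to 1 February 634 in the proleptic Gregorian calendar (JDN 1952655).
That day falls on 23 Dhu al-Qa'dah 12 AH in the tabular Islamic calendar.

Dhu al-Qa'dah 23, 12 AH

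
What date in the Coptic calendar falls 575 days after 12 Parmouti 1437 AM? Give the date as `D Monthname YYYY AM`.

7 Hathor 1439 AM

The starting date is JDN 2349750; 2349750 + 575 = 2350325.
JDN 2350325 corresponds to 7 Hathor 1439 AM.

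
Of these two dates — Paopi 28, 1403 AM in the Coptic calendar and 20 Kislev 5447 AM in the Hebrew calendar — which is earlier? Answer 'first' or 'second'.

First date → JDN 2337167; second date → JDN 2337199.
JDN 2337167 < JDN 2337199, so the first date is earlier.

first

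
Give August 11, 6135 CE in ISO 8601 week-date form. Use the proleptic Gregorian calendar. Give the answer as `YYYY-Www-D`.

The weekday is Thursday (ISO weekday 4).
That Thursday belongs to ISO week 32 of ISO year 6135.

6135-W32-4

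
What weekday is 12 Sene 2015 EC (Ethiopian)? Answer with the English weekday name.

Equivalently 19 June 2023 Gregorian, JDN 2460115.
Since JDN mod 7 = 0 (0 = Monday), the day is Monday.

Monday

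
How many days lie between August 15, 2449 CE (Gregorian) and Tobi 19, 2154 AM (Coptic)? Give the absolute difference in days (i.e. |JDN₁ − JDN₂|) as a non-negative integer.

First date → JDN 2615766; second date → JDN 2611551.
The interval is |2615766 − 2611551| = 4215 days.

4215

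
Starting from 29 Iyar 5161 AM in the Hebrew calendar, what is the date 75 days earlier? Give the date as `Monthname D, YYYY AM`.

Adar 13, 5161 AM

Counting 75 days back from JDN 2232905 reaches JDN 2232830, which is Adar 13, 5161 AM.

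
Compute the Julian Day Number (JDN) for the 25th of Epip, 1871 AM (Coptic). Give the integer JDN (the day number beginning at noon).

2508371

In the Gregorian calendar the same day is 2 August 2155.
JDN 2451545 is 1 January 2000 CE (Gregorian); the target day is +56826 days from there, so JDN = 2508371.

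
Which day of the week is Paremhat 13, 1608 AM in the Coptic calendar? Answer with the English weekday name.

Monday

This is JDN 2412179 (21 March 1892 Gregorian).
Since JDN mod 7 = 0 (0 = Monday), the day is Monday.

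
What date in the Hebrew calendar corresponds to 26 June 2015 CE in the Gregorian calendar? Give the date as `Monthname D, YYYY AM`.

Both dates share Julian Day Number 2457200; in the Hebrew calendar that is 9 Tammuz 5775 AM.

Tammuz 9, 5775 AM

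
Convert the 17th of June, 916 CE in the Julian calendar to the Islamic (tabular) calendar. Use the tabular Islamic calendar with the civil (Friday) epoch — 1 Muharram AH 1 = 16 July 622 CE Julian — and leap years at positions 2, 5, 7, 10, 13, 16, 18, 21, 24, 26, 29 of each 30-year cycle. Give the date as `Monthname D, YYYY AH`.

The source date corresponds to 22 June 916 in the proleptic Gregorian calendar (JDN 2055795).
That day falls on 12 Dhu al-Hijjah 303 AH in the tabular Islamic calendar.

Dhu al-Hijjah 12, 303 AH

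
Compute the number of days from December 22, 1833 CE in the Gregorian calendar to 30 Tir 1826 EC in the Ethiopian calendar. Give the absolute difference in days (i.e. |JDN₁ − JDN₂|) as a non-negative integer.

46

JDN of the first date = 2390905.
JDN of the second date = 2390951.
|2390951 − 2390905| = 46.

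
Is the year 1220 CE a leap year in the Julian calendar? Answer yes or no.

1220 mod 4 = 0, so it is a leap year in the Julian calendar.

yes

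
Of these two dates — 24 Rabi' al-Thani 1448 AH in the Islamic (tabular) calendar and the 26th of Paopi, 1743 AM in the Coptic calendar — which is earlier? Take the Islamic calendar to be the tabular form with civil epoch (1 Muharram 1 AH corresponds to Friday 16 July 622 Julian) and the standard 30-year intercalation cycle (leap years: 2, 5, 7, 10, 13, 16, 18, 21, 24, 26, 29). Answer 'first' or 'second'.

Converting both to JDN: 2461321 vs 2461350; the smaller is the first.

first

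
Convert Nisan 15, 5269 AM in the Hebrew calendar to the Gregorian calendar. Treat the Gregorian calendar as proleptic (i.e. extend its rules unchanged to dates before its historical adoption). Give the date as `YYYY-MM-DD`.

1509-04-15

Julian Day Number of the source date = 2272315.
Converting JDN 2272315 to the Gregorian calendar gives 15 April 1509 CE.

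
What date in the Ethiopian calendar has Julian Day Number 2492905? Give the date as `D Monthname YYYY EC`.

19 Megabit 2105 EC

JDN 2492905 is 29 March 2113 in the Gregorian calendar.
In the Ethiopian calendar that day is 19 Megabit 2105 EC.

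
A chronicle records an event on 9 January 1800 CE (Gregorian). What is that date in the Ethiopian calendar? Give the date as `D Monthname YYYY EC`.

2 Tir 1792 EC

Julian Day Number of the source date = 2378505.
Converting JDN 2378505 to the Ethiopian calendar gives 2 Tir 1792 EC.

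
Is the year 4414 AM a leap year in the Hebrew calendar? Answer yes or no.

yes

Hebrew year 4414 is year 6 of its 19-year Metonic cycle; leap years are at positions 3, 6, 8, 11, 14, 17, 19, so it is a leap year (13 months).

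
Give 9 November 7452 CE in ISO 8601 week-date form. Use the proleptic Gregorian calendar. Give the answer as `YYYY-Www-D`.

The weekday is Tuesday (ISO weekday 2).
That Tuesday belongs to ISO week 46 of ISO year 7452.

7452-W46-2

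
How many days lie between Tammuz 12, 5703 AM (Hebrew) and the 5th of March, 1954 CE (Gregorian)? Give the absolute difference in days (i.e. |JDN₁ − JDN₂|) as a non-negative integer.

First date → JDN 2430921; second date → JDN 2434807.
The interval is |2430921 − 2434807| = 3886 days.

3886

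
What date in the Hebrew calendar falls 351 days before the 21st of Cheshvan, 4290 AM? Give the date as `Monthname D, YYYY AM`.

Kislev 25, 4289 AM

The starting date is JDN 1914588; 1914588 − 351 = 1914237.
JDN 1914237 corresponds to Kislev 25, 4289 AM.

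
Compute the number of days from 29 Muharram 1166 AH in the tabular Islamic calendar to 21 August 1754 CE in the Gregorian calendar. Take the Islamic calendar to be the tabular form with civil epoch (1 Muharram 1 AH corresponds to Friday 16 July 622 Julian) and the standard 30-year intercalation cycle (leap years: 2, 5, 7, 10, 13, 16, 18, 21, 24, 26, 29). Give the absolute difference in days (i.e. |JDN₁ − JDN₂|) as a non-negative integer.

First date → JDN 2361305; second date → JDN 2361928.
The interval is |2361305 − 2361928| = 623 days.

623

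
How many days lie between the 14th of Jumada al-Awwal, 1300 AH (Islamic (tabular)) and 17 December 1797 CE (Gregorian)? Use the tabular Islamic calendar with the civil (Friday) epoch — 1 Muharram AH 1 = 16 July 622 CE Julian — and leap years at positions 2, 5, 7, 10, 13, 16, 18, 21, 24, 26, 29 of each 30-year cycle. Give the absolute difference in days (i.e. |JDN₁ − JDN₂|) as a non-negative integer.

31141

First date → JDN 2408893; second date → JDN 2377752.
The interval is |2408893 − 2377752| = 31141 days.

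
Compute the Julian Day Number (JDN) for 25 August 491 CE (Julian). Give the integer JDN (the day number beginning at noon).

In the proleptic Gregorian calendar the same day is 26 August 491.
JDN 2400001 is 17 November 1858 CE (Gregorian), MJD 0; the target day is −499369 days from there, so JDN = 1900632.

1900632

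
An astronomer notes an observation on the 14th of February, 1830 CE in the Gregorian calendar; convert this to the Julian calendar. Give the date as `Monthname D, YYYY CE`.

For dates in this range the Gregorian date is 12 days ahead of the Julian.
14 February 1830 Gregorian − 12 days → 2 February 1830 Julian.

February 2, 1830 CE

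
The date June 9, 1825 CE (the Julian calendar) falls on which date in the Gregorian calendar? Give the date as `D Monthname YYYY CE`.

21 June 1825 CE

At this point the Julian calendar is 12 days behind the Gregorian.
9 June 1825 Julian + 12 days → 21 June 1825 Gregorian.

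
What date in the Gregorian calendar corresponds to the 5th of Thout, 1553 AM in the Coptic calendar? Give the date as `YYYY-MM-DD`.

1836-09-14

Julian Day Number of the source date = 2391902.
Converting JDN 2391902 to the Gregorian calendar gives 14 September 1836 CE.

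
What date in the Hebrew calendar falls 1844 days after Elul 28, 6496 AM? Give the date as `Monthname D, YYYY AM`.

Tishrei 13, 6502 AM

The starting date is JDN 2720632; 2720632 + 1844 = 2722476.
JDN 2722476 corresponds to Tishrei 13, 6502 AM.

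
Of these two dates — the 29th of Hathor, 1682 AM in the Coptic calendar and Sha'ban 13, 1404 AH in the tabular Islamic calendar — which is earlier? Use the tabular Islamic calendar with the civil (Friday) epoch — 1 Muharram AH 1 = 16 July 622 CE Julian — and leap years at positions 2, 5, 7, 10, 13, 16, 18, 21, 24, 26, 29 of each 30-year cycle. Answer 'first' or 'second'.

first

Converting both to JDN: 2439103 vs 2445835; the smaller is the first.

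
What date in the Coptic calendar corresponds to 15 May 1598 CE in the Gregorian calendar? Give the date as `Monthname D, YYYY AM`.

Pashons 10, 1314 AM

Both dates share Julian Day Number 2304852; in the Coptic calendar that is 10 Pashons 1314 AM.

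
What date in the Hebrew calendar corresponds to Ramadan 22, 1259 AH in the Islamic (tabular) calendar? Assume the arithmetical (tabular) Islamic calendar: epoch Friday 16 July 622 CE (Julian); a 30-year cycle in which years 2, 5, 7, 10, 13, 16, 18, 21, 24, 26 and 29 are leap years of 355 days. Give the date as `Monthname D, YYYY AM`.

Both dates share Julian Day Number 2394490; in the Hebrew calendar that is 22 Tishrei 5604 AM.

Tishrei 22, 5604 AM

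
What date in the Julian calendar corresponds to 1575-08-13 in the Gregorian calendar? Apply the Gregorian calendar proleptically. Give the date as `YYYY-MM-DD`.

The Julian–Gregorian offset here is 10 days (Julian trailing).
13 August 1575 Gregorian − 10 days → 3 August 1575 Julian.

1575-08-03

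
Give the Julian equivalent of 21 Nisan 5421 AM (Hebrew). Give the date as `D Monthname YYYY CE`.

Both dates share Julian Day Number 2327838; in the Julian calendar that is 10 April 1661 CE.

10 April 1661 CE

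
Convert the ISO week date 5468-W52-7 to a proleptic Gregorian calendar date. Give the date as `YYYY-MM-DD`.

5468-12-27

ISO week 1 of 5468 is the week containing the first Thursday of 5468.
Week 52, day 7 (Sunday) lands on 5468-12-27.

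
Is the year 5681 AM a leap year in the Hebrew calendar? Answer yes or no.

yes

Hebrew year 5681 is year 19 of its 19-year Metonic cycle; leap years are at positions 3, 6, 8, 11, 14, 17, 19, so it is a leap year (13 months).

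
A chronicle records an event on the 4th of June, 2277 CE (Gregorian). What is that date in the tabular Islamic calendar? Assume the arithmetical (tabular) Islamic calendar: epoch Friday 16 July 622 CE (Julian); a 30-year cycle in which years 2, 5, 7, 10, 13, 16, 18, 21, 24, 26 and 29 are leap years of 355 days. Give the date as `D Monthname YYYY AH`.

Julian Day Number of the source date = 2552872.
Converting JDN 2552872 to the tabular Islamic calendar gives 2 Ramadan 1706 AH.

2 Ramadan 1706 AH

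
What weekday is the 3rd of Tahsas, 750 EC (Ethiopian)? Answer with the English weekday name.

This is JDN 1997885 (3 December 757 Gregorian).
1997885 ≡ 1 (mod 7); counting from Monday = 0 gives Tuesday.

Tuesday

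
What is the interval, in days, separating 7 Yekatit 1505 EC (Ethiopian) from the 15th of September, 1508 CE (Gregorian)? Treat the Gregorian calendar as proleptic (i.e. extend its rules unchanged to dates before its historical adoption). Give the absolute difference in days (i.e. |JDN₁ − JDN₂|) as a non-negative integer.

First date → JDN 2273713; second date → JDN 2272103.
The interval is |2273713 − 2272103| = 1610 days.

1610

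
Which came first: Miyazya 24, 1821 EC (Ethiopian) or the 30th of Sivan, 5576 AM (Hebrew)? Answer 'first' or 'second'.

Converting both to JDN: 2389209 vs 2384517; the smaller is the second.

second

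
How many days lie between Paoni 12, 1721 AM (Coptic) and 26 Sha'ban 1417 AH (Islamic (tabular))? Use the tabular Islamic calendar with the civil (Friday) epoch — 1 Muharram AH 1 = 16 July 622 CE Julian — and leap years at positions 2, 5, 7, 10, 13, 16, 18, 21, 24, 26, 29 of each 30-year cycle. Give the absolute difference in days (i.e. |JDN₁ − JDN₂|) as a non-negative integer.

JDN of the first date = 2453541.
JDN of the second date = 2450455.
|2450455 − 2453541| = 3086.

3086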